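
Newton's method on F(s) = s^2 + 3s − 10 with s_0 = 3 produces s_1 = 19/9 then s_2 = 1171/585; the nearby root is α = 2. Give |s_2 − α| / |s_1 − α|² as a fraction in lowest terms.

s_1 − α = 19/9 − 2 = 1/9, so |s_1 − α| = 1/9.
s_2 − α = 1171/585 − 2 = 1/585, so |s_2 − α| = 1/585.
|s_1 − α|² = 1/81.
Ratio = (1/585) / (1/81) = 9/65.

9/65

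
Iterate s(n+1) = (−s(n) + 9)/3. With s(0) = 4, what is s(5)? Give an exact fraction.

s(1) = (−4 + 9)/3 = 5/3.
s(2) = (−(5/3) + 9)/3 = 22/9.
s(3) = (−(22/9) + 9)/3 = 59/27.
s(4) = (−(59/27) + 9)/3 = 184/81.
s(5) = (−(184/81) + 9)/3 = 545/243.

545/243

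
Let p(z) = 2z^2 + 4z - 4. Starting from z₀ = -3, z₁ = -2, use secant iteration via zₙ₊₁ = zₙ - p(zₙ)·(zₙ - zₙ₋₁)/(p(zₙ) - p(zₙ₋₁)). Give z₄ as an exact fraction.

-112/41

p(-3) = 2, p(-2) = -4. z₂ = (-2) - (-4)·((-2) - (-3))/((-4) - 2) = -8/3.
p(-2) = -4, p(-8/3) = -4/9. z₃ = (-8/3) - (-4/9)·((-8/3) - (-2))/((-4/9) - (-4)) = -11/4.
p(-8/3) = -4/9, p(-11/4) = 1/8. z₄ = (-11/4) - (1/8)·((-11/4) - (-8/3))/((1/8) - (-4/9)) = -112/41.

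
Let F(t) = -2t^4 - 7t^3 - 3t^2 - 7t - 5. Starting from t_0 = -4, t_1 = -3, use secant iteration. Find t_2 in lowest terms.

F(-4) = -89, F(-3) = 16. t_2 = (-3) - 16·((-3) - (-4))/(16 - (-89)) = -331/105.

-331/105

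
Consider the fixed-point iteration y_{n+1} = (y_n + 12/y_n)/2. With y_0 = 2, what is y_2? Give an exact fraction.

7/2

y_1 = (2 + 12/2)/2 = 4.
y_2 = (4 + 12/4)/2 = 7/2.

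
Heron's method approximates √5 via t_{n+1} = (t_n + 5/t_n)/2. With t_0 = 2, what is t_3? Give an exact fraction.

51841/23184

t_1 = (2 + 5/2)/2 = 9/4.
t_2 = (9/4 + 5/(9/4))/2 = 161/72.
t_3 = (161/72 + 5/(161/72))/2 = 51841/23184.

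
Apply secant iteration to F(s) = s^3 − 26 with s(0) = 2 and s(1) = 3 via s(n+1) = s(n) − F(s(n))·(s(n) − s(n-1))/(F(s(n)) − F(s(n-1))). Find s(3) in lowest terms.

28370/9577

F(2) = −18, F(3) = 1. s(2) = 3 − 1·(3 − 2)/(1 − (−18)) = 56/19.
F(3) = 1, F(56/19) = −2718/6859. s(3) = (56/19) − (−2718/6859)·((56/19) − 3)/((−2718/6859) − 1) = 28370/9577.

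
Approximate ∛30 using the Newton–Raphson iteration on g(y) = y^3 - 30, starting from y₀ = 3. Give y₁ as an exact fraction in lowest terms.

28/9

g'(y) = 3y^2.
g(3) = -3, g'(3) = 27, so y₁ = 3 - (-3)/27 = 28/9.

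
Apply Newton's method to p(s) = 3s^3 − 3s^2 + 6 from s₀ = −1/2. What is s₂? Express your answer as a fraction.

−1693/1540

p'(s) = 9s^2 − 6s.
p(−1/2) = 39/8, p'(−1/2) = 21/4, so s₁ = (−1/2) − (39/8)/(21/4) = −10/7.
p(−10/7) = −3042/343, p'(−10/7) = 1320/49, so s₂ = (−10/7) − (−3042/343)/(1320/49) = −1693/1540.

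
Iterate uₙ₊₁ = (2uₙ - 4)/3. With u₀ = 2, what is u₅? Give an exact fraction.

-260/81

u₁ = (2·2 - 4)/3 = 0.
u₂ = (2·0 - 4)/3 = -4/3.
u₃ = (2·(-4/3) - 4)/3 = -20/9.
u₄ = (2·(-20/9) - 4)/3 = -76/27.
u₅ = (2·(-76/27) - 4)/3 = -260/81.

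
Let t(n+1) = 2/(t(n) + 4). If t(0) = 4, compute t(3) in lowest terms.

17/38

t(1) = 2/(4 + 4) = 1/4.
t(2) = 2/(1/4 + 4) = 8/17.
t(3) = 2/(8/17 + 4) = 17/38.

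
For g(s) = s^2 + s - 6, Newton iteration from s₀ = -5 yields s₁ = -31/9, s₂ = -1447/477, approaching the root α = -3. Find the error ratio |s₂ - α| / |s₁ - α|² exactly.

s₁ - α = -31/9 - (-3) = -31/9 + 3 = -4/9, so |s₁ - α| = 4/9.
s₂ - α = -1447/477 - (-3) = -1447/477 + 3 = -16/477, so |s₂ - α| = 16/477.
|s₁ - α|² = 16/81.
Ratio = (16/477) / (16/81) = 9/53.

9/53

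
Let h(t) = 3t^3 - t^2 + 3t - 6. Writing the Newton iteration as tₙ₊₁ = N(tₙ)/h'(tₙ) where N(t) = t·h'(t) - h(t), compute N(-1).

-1

h'(t) = 9t^2 - 2t + 3.
N(t) = t·h'(t) - h(t) = t·(9t^2 - 2t + 3) - (3t^3 - t^2 + 3t - 6) = 6t^3 - t^2 + 6.
N(-1) = -1.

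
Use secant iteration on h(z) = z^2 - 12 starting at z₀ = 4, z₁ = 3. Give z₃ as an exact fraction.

52/15

h(4) = 4, h(3) = -3. z₂ = 3 - (-3)·(3 - 4)/((-3) - 4) = 24/7.
h(3) = -3, h(24/7) = -12/49. z₃ = (24/7) - (-12/49)·((24/7) - 3)/((-12/49) - (-3)) = 52/15.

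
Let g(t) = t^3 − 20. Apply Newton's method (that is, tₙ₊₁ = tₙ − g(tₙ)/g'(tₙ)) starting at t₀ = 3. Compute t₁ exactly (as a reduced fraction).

74/27

g'(t) = 3t^2.
g(3) = 7, g'(3) = 27, so t₁ = 3 − 7/27 = 74/27.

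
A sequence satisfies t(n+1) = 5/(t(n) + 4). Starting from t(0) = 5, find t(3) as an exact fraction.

205/209

t(1) = 5/(5 + 4) = 5/9.
t(2) = 5/(5/9 + 4) = 45/41.
t(3) = 5/(45/41 + 4) = 205/209.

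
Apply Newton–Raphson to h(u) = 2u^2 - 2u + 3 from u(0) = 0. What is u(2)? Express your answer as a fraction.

3/8

h'(u) = 4u - 2.
h(0) = 3, h'(0) = -2, so u(1) = 0 - 3/(-2) = 3/2.
h(3/2) = 9/2, h'(3/2) = 4, so u(2) = (3/2) - (9/2)/4 = 3/8.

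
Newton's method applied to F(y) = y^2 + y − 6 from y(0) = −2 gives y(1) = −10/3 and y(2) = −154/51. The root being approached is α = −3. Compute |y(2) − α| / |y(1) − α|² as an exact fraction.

3/17

y(1) − α = −10/3 − (−3) = −10/3 + 3 = −1/3, so |y(1) − α| = 1/3.
y(2) − α = −154/51 − (−3) = −154/51 + 3 = −1/51, so |y(2) − α| = 1/51.
|y(1) − α|² = 1/9.
Ratio = (1/51) / (1/9) = 3/17.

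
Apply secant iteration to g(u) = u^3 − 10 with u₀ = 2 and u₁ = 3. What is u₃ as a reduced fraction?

g(2) = −2, g(3) = 17. u₂ = 3 − 17·(3 − 2)/(17 − (−2)) = 40/19.
g(3) = 17, g(40/19) = −4590/6859. u₃ = (40/19) − (−4590/6859)·((40/19) − 3)/((−4590/6859) − 17) = 15250/7129.

15250/7129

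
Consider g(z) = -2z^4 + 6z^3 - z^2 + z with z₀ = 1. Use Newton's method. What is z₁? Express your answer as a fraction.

5/9

g'(z) = -8z^3 + 18z^2 - 2z + 1.
g(1) = 4, g'(1) = 9, so z₁ = 1 - 4/9 = 5/9.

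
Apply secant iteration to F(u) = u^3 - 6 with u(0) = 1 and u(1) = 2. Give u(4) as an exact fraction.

17817764/9802299

F(1) = -5, F(2) = 2. u(2) = 2 - 2·(2 - 1)/(2 - (-5)) = 12/7.
F(2) = 2, F(12/7) = -330/343. u(3) = (12/7) - (-330/343)·((12/7) - 2)/((-330/343) - 2) = 459/254.
F(12/7) = -330/343, F(459/254) = -1619805/16387064. u(4) = (459/254) - (-1619805/16387064)·((459/254) - (12/7))/((-1619805/16387064) - (-330/343)) = 17817764/9802299.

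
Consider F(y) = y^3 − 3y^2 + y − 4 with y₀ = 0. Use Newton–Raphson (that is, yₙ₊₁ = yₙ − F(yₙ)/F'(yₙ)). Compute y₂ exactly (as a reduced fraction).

F'(y) = 3y^2 − 6y + 1.
F(0) = −4, F'(0) = 1, so y₁ = 0 − (−4)/1 = 4.
F(4) = 16, F'(4) = 25, so y₂ = 4 − 16/25 = 84/25.

84/25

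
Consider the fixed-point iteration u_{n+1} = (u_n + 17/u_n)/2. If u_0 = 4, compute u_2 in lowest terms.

2177/528

u_1 = (4 + 17/4)/2 = 33/8.
u_2 = (33/8 + 17/(33/8))/2 = 2177/528.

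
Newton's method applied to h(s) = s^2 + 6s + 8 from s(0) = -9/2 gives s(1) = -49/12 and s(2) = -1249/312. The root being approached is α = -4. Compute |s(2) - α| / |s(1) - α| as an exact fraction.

s(1) - α = -49/12 - (-4) = -49/12 + 4 = -1/12, so |s(1) - α| = 1/12.
s(2) - α = -1249/312 - (-4) = -1249/312 + 4 = -1/312, so |s(2) - α| = 1/312.
Ratio = (1/312) / (1/12) = 1/26.

1/26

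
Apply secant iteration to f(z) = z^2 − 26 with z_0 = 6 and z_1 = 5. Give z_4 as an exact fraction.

f(6) = 10, f(5) = −1. z_2 = 5 − (−1)·(5 − 6)/((−1) − 10) = 56/11.
f(5) = −1, f(56/11) = −10/121. z_3 = (56/11) − (−10/121)·((56/11) − 5)/((−10/121) − (−1)) = 566/111.
f(56/11) = −10/121, f(566/111) = 10/12321. z_4 = (566/111) − (10/12321)·((566/111) − (56/11))/((10/12321) − (−10/121)) = 31721/6221.

31721/6221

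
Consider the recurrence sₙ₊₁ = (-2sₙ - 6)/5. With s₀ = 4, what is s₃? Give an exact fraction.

s₁ = (-2·4 - 6)/5 = -14/5.
s₂ = (-2·(-14/5) - 6)/5 = -2/25.
s₃ = (-2·(-2/25) - 6)/5 = -146/125.

-146/125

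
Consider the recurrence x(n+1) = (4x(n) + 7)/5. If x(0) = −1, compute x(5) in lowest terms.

13683/3125

x(1) = (4·(−1) + 7)/5 = 3/5.
x(2) = (4·(3/5) + 7)/5 = 47/25.
x(3) = (4·(47/25) + 7)/5 = 363/125.
x(4) = (4·(363/125) + 7)/5 = 2327/625.
x(5) = (4·(2327/625) + 7)/5 = 13683/3125.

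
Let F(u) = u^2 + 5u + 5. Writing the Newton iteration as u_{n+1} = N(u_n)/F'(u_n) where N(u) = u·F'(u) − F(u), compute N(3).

4

F'(u) = 2u + 5.
N(u) = u·F'(u) − F(u) = u·(2u + 5) − (u^2 + 5u + 5) = u^2 − 5.
N(3) = 4.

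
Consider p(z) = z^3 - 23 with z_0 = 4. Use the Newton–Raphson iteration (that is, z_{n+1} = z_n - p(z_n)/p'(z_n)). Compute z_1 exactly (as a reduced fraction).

p'(z) = 3z^2.
p(4) = 41, p'(4) = 48, so z_1 = 4 - 41/48 = 151/48.

151/48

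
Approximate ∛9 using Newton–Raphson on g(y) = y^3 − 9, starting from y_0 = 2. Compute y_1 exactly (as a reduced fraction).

25/12

g'(y) = 3y^2.
g(2) = −1, g'(2) = 12, so y_1 = 2 − (−1)/12 = 25/12.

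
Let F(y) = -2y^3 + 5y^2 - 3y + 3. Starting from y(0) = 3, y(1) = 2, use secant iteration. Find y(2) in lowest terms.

33/16

F(3) = -15, F(2) = 1. y(2) = 2 - 1·(2 - 3)/(1 - (-15)) = 33/16.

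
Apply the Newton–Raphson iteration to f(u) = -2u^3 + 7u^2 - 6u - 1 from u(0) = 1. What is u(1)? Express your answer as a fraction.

f'(u) = -6u^2 + 14u - 6.
f(1) = -2, f'(1) = 2, so u(1) = 1 - (-2)/2 = 2.

2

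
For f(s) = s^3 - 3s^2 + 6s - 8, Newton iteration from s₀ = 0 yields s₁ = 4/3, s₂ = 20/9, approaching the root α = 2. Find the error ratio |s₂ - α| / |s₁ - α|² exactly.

s₁ - α = 4/3 - 2 = -2/3, so |s₁ - α| = 2/3.
s₂ - α = 20/9 - 2 = 2/9, so |s₂ - α| = 2/9.
|s₁ - α|² = 4/9.
Ratio = (2/9) / (4/9) = 1/2.

1/2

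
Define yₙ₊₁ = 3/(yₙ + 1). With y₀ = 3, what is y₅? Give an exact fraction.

y₁ = 3/(3 + 1) = 3/4.
y₂ = 3/(3/4 + 1) = 12/7.
y₃ = 3/(12/7 + 1) = 21/19.
y₄ = 3/(21/19 + 1) = 57/40.
y₅ = 3/(57/40 + 1) = 120/97.

120/97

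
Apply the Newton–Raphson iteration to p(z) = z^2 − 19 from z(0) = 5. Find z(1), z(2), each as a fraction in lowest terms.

z(1) = 22/5, z(2) = 959/220

p'(z) = 2z.
p(5) = 6, p'(5) = 10, so z(1) = 5 − 6/10 = 22/5.
p(22/5) = 9/25, p'(22/5) = 44/5, so z(2) = (22/5) − (9/25)/(44/5) = 959/220.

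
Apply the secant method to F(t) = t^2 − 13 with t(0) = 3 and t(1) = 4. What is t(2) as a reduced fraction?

25/7

F(3) = −4, F(4) = 3. t(2) = 4 − 3·(4 − 3)/(3 − (−4)) = 25/7.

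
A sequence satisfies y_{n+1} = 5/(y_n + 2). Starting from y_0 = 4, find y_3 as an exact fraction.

y_1 = 5/(4 + 2) = 5/6.
y_2 = 5/(5/6 + 2) = 30/17.
y_3 = 5/(30/17 + 2) = 85/64.

85/64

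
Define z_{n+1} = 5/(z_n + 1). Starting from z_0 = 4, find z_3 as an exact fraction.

10/7

z_1 = 5/(4 + 1) = 1.
z_2 = 5/(1 + 1) = 5/2.
z_3 = 5/(5/2 + 1) = 10/7.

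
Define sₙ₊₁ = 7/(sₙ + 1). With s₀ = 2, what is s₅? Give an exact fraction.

707/318

s₁ = 7/(2 + 1) = 7/3.
s₂ = 7/(7/3 + 1) = 21/10.
s₃ = 7/(21/10 + 1) = 70/31.
s₄ = 7/(70/31 + 1) = 217/101.
s₅ = 7/(217/101 + 1) = 707/318.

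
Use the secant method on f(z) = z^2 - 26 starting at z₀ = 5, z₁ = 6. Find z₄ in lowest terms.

f(5) = -1, f(6) = 10. z₂ = 6 - 10·(6 - 5)/(10 - (-1)) = 56/11.
f(6) = 10, f(56/11) = -10/121. z₃ = (56/11) - (-10/121)·((56/11) - 6)/((-10/121) - 10) = 311/61.
f(56/11) = -10/121, f(311/61) = -25/3721. z₄ = (311/61) - (-25/3721)·((311/61) - (56/11))/((-25/3721) - (-10/121)) = 34862/6837.

34862/6837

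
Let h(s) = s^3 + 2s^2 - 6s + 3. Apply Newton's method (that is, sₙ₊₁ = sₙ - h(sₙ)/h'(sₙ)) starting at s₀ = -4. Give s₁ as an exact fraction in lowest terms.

h'(s) = 3s^2 + 4s - 6.
h(-4) = -5, h'(-4) = 26, so s₁ = (-4) - (-5)/26 = -99/26.

-99/26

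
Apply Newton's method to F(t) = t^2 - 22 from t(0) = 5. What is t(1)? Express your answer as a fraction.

F'(t) = 2t.
F(5) = 3, F'(5) = 10, so t(1) = 5 - 3/10 = 47/10.

47/10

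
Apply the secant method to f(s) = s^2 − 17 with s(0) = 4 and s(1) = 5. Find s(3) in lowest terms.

f(4) = −1, f(5) = 8. s(2) = 5 − 8·(5 − 4)/(8 − (−1)) = 37/9.
f(5) = 8, f(37/9) = −8/81. s(3) = (37/9) − (−8/81)·((37/9) − 5)/((−8/81) − 8) = 169/41.

169/41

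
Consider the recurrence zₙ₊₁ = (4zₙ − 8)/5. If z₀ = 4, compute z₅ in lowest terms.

z₁ = (4·4 − 8)/5 = 8/5.
z₂ = (4·(8/5) − 8)/5 = −8/25.
z₃ = (4·(−8/25) − 8)/5 = −232/125.
z₄ = (4·(−232/125) − 8)/5 = −1928/625.
z₅ = (4·(−1928/625) − 8)/5 = −12712/3125.

−12712/3125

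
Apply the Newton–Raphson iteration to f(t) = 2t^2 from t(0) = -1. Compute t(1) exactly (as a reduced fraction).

-1/2

f'(t) = 4t.
f(-1) = 2, f'(-1) = -4, so t(1) = (-1) - 2/(-4) = -1/2.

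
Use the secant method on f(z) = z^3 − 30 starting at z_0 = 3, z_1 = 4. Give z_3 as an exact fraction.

f(3) = −3, f(4) = 34. z_2 = 4 − 34·(4 − 3)/(34 − (−3)) = 114/37.
f(4) = 34, f(114/37) = −38046/50653. z_3 = (114/37) − (−38046/50653)·((114/37) − 4)/((−38046/50653) − 34) = 80271/25886.

80271/25886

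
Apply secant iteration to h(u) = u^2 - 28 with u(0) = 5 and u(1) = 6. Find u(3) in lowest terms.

h(5) = -3, h(6) = 8. u(2) = 6 - 8·(6 - 5)/(8 - (-3)) = 58/11.
h(6) = 8, h(58/11) = -24/121. u(3) = (58/11) - (-24/121)·((58/11) - 6)/((-24/121) - 8) = 164/31.

164/31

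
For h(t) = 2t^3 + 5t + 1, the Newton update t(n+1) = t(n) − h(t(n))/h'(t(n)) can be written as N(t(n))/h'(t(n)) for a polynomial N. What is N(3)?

107

h'(t) = 6t^2 + 5.
N(t) = t·h'(t) − h(t) = t·(6t^2 + 5) − (2t^3 + 5t + 1) = 4t^3 − 1.
N(3) = 107.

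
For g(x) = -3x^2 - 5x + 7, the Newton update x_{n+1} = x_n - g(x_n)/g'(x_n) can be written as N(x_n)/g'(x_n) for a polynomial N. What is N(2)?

-19

g'(x) = -6x - 5.
N(x) = x·g'(x) - g(x) = x·(-6x - 5) - (-3x^2 - 5x + 7) = -3x^2 - 7.
N(2) = -19.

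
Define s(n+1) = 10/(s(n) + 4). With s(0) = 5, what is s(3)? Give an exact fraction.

230/137

s(1) = 10/(5 + 4) = 10/9.
s(2) = 10/(10/9 + 4) = 45/23.
s(3) = 10/(45/23 + 4) = 230/137.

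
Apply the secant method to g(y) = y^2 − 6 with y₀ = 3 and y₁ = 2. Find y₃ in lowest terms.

g(3) = 3, g(2) = −2. y₂ = 2 − (−2)·(2 − 3)/((−2) − 3) = 12/5.
g(2) = −2, g(12/5) = −6/25. y₃ = (12/5) − (−6/25)·((12/5) − 2)/((−6/25) − (−2)) = 27/11.

27/11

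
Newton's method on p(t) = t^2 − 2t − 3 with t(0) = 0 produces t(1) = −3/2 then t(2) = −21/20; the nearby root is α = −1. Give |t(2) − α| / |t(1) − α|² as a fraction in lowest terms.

1/5

t(1) − α = −3/2 − (−1) = −3/2 + 1 = −1/2, so |t(1) − α| = 1/2.
t(2) − α = −21/20 − (−1) = −21/20 + 1 = −1/20, so |t(2) − α| = 1/20.
|t(1) − α|² = 1/4.
Ratio = (1/20) / (1/4) = 1/5.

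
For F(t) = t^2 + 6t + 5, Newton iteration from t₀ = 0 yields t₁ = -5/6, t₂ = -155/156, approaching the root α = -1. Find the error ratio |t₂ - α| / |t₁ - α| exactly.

1/26

t₁ - α = -5/6 - (-1) = -5/6 + 1 = 1/6, so |t₁ - α| = 1/6.
t₂ - α = -155/156 - (-1) = -155/156 + 1 = 1/156, so |t₂ - α| = 1/156.
Ratio = (1/156) / (1/6) = 1/26.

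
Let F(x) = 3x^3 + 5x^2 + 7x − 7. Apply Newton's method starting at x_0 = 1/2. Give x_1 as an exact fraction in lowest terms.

12/19

F'(x) = 9x^2 + 10x + 7.
F(1/2) = −15/8, F'(1/2) = 57/4, so x_1 = (1/2) − (−15/8)/(57/4) = 12/19.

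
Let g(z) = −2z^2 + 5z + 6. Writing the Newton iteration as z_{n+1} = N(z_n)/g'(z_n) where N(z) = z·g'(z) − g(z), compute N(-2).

−14

g'(z) = −4z + 5.
N(z) = z·g'(z) − g(z) = z·(−4z + 5) − (−2z^2 + 5z + 6) = −2z^2 − 6.
N(-2) = −14.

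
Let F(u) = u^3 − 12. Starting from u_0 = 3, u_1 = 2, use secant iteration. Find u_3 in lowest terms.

F(3) = 15, F(2) = −4. u_2 = 2 − (−4)·(2 − 3)/((−4) − 15) = 42/19.
F(2) = −4, F(42/19) = −8220/6859. u_3 = (42/19) − (−8220/6859)·((42/19) − 2)/((−8220/6859) − (−4)) = 2763/1201.

2763/1201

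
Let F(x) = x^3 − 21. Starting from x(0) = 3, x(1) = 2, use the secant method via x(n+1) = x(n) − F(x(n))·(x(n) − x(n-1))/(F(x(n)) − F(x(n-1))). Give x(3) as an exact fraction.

F(3) = 6, F(2) = −13. x(2) = 2 − (−13)·(2 − 3)/((−13) − 6) = 51/19.
F(2) = −13, F(51/19) = −11388/6859. x(3) = (51/19) − (−11388/6859)·((51/19) − 2)/((−11388/6859) − (−13)) = 16659/5983.

16659/5983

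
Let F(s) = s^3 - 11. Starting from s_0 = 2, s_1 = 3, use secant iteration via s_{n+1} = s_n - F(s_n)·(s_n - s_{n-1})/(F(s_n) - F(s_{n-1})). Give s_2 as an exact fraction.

F(2) = -3, F(3) = 16. s_2 = 3 - 16·(3 - 2)/(16 - (-3)) = 41/19.

41/19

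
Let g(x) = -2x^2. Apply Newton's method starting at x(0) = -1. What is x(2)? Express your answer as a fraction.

-1/4

g'(x) = -4x.
g(-1) = -2, g'(-1) = 4, so x(1) = (-1) - (-2)/4 = -1/2.
g(-1/2) = -1/2, g'(-1/2) = 2, so x(2) = (-1/2) - (-1/2)/2 = -1/4.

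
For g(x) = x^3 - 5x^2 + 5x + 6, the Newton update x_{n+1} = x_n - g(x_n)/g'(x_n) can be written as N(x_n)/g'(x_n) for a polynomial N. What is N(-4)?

-214

g'(x) = 3x^2 - 10x + 5.
N(x) = x·g'(x) - g(x) = x·(3x^2 - 10x + 5) - (x^3 - 5x^2 + 5x + 6) = 2x^3 - 5x^2 - 6.
N(-4) = -214.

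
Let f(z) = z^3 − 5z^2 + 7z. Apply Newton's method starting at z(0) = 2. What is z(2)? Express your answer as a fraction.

16/5

f'(z) = 3z^2 − 10z + 7.
f(2) = 2, f'(2) = −1, so z(1) = 2 − 2/(−1) = 4.
f(4) = 12, f'(4) = 15, so z(2) = 4 − 12/15 = 16/5.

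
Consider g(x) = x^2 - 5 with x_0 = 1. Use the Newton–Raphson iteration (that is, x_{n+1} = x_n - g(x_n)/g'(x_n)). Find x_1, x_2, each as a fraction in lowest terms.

x_1 = 3, x_2 = 7/3

g'(x) = 2x.
g(1) = -4, g'(1) = 2, so x_1 = 1 - (-4)/2 = 3.
g(3) = 4, g'(3) = 6, so x_2 = 3 - 4/6 = 7/3.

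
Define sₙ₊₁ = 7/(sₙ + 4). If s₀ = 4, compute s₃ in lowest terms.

s₁ = 7/(4 + 4) = 7/8.
s₂ = 7/(7/8 + 4) = 56/39.
s₃ = 7/(56/39 + 4) = 273/212.

273/212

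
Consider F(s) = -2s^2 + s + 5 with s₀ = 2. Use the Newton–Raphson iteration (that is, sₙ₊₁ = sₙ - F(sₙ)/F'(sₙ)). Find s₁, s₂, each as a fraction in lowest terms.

s₁ = 13/7, s₂ = 583/315

F'(s) = -4s + 1.
F(2) = -1, F'(2) = -7, so s₁ = 2 - (-1)/(-7) = 13/7.
F(13/7) = -2/49, F'(13/7) = -45/7, so s₂ = (13/7) - (-2/49)/(-45/7) = 583/315.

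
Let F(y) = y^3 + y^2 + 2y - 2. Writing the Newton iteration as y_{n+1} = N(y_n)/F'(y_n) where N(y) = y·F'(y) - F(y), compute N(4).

F'(y) = 3y^2 + 2y + 2.
N(y) = y·F'(y) - F(y) = y·(3y^2 + 2y + 2) - (y^3 + y^2 + 2y - 2) = 2y^3 + y^2 + 2.
N(4) = 146.

146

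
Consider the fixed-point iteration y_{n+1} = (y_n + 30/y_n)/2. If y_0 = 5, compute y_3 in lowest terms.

116161/21208

y_1 = (5 + 30/5)/2 = 11/2.
y_2 = (11/2 + 30/(11/2))/2 = 241/44.
y_3 = (241/44 + 30/(241/44))/2 = 116161/21208.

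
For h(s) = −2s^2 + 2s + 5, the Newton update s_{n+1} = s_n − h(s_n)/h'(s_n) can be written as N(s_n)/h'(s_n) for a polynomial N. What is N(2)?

−13

h'(s) = −4s + 2.
N(s) = s·h'(s) − h(s) = s·(−4s + 2) − (−2s^2 + 2s + 5) = −2s^2 − 5.
N(2) = −13.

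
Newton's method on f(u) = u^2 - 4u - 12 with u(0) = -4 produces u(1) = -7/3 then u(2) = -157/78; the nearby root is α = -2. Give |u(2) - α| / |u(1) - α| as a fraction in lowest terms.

u(1) - α = -7/3 - (-2) = -7/3 + 2 = -1/3, so |u(1) - α| = 1/3.
u(2) - α = -157/78 - (-2) = -157/78 + 2 = -1/78, so |u(2) - α| = 1/78.
Ratio = (1/78) / (1/3) = 1/26.

1/26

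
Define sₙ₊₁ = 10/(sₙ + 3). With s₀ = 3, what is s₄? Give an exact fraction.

180/89

s₁ = 10/(3 + 3) = 5/3.
s₂ = 10/(5/3 + 3) = 15/7.
s₃ = 10/(15/7 + 3) = 35/18.
s₄ = 10/(35/18 + 3) = 180/89.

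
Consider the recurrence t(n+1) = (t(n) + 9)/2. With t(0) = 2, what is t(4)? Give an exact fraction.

t(1) = (2 + 9)/2 = 11/2.
t(2) = ((11/2) + 9)/2 = 29/4.
t(3) = ((29/4) + 9)/2 = 65/8.
t(4) = ((65/8) + 9)/2 = 137/16.

137/16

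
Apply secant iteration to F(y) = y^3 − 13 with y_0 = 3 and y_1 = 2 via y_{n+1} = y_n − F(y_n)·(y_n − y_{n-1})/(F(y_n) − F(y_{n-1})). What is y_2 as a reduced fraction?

F(3) = 14, F(2) = −5. y_2 = 2 − (−5)·(2 − 3)/((−5) − 14) = 43/19.

43/19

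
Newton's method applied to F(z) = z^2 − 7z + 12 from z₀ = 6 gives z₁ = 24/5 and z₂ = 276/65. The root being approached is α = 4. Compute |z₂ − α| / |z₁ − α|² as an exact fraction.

z₁ − α = 24/5 − 4 = 4/5, so |z₁ − α| = 4/5.
z₂ − α = 276/65 − 4 = 16/65, so |z₂ − α| = 16/65.
|z₁ − α|² = 16/25.
Ratio = (16/65) / (16/25) = 5/13.

5/13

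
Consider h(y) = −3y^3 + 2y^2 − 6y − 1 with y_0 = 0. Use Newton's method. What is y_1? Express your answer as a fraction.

−1/6

h'(y) = −9y^2 + 4y − 6.
h(0) = −1, h'(0) = −6, so y_1 = 0 − (−1)/(−6) = −1/6.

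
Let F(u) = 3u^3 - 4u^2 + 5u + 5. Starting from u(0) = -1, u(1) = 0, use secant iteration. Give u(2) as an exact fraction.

F(-1) = -7, F(0) = 5. u(2) = 0 - 5·(0 - (-1))/(5 - (-7)) = -5/12.

-5/12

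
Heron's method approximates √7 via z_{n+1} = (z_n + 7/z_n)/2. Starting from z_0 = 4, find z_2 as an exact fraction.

977/368

z_1 = (4 + 7/4)/2 = 23/8.
z_2 = (23/8 + 7/(23/8))/2 = 977/368.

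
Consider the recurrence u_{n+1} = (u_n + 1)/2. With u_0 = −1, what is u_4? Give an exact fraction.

7/8

u_1 = ((−1) + 1)/2 = 0.
u_2 = (0 + 1)/2 = 1/2.
u_3 = ((1/2) + 1)/2 = 3/4.
u_4 = ((3/4) + 1)/2 = 7/8.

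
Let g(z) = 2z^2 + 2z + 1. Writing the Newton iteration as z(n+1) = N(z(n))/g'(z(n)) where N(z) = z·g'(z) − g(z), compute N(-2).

7

g'(z) = 4z + 2.
N(z) = z·g'(z) − g(z) = z·(4z + 2) − (2z^2 + 2z + 1) = 2z^2 − 1.
N(-2) = 7.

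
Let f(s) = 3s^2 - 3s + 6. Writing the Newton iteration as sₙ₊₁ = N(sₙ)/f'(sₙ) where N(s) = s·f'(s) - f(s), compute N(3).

21

f'(s) = 6s - 3.
N(s) = s·f'(s) - f(s) = s·(6s - 3) - (3s^2 - 3s + 6) = 3s^2 - 6.
N(3) = 21.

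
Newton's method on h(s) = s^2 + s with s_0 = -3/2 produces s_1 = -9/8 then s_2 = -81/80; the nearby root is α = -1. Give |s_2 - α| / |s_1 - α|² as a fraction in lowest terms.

4/5

s_1 - α = -9/8 - (-1) = -9/8 + 1 = -1/8, so |s_1 - α| = 1/8.
s_2 - α = -81/80 - (-1) = -81/80 + 1 = -1/80, so |s_2 - α| = 1/80.
|s_1 - α|² = 1/64.
Ratio = (1/80) / (1/64) = 4/5.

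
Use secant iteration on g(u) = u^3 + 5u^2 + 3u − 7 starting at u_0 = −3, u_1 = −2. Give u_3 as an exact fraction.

−91/41

g(−3) = 2, g(−2) = −1. u_2 = (−2) − (−1)·((−2) − (−3))/((−1) − 2) = −7/3.
g(−2) = −1, g(−7/3) = 14/27. u_3 = (−7/3) − (14/27)·((−7/3) − (−2))/((14/27) − (−1)) = −91/41.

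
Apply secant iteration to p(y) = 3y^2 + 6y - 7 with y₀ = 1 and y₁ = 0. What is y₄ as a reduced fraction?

p(1) = 2, p(0) = -7. y₂ = 0 - (-7)·(0 - 1)/((-7) - 2) = 7/9.
p(0) = -7, p(7/9) = -14/27. y₃ = (7/9) - (-14/27)·((7/9) - 0)/((-14/27) - (-7)) = 21/25.
p(7/9) = -14/27, p(21/25) = 98/625. y₄ = (21/25) - (98/625)·((21/25) - (7/9))/((98/625) - (-14/27)) = 336/407.

336/407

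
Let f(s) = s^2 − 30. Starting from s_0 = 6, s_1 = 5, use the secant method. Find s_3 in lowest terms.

126/23

f(6) = 6, f(5) = −5. s_2 = 5 − (−5)·(5 − 6)/((−5) − 6) = 60/11.
f(5) = −5, f(60/11) = −30/121. s_3 = (60/11) − (−30/121)·((60/11) − 5)/((−30/121) − (−5)) = 126/23.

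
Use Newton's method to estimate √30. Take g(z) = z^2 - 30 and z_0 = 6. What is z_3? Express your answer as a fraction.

116161/21208

g'(z) = 2z.
g(6) = 6, g'(6) = 12, so z_1 = 6 - 6/12 = 11/2.
g(11/2) = 1/4, g'(11/2) = 11, so z_2 = (11/2) - (1/4)/11 = 241/44.
g(241/44) = 1/1936, g'(241/44) = 241/22, so z_3 = (241/44) - (1/1936)/(241/22) = 116161/21208.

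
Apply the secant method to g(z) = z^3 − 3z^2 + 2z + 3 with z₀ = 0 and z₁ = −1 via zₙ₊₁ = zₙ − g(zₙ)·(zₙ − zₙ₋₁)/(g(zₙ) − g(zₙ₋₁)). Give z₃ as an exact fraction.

−7/11

g(0) = 3, g(−1) = −3. z₂ = (−1) − (−3)·((−1) − 0)/((−3) − 3) = −1/2.
g(−1) = −3, g(−1/2) = 9/8. z₃ = (−1/2) − (9/8)·((−1/2) − (−1))/((9/8) − (−3)) = −7/11.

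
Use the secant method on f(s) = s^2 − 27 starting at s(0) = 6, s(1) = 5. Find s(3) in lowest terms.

f(6) = 9, f(5) = −2. s(2) = 5 − (−2)·(5 − 6)/((−2) − 9) = 57/11.
f(5) = −2, f(57/11) = −18/121. s(3) = (57/11) − (−18/121)·((57/11) − 5)/((−18/121) − (−2)) = 291/56.

291/56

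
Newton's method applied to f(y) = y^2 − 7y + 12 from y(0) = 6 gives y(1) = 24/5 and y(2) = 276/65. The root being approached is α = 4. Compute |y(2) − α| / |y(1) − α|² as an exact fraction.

5/13

y(1) − α = 24/5 − 4 = 4/5, so |y(1) − α| = 4/5.
y(2) − α = 276/65 − 4 = 16/65, so |y(2) − α| = 16/65.
|y(1) − α|² = 16/25.
Ratio = (16/65) / (16/25) = 5/13.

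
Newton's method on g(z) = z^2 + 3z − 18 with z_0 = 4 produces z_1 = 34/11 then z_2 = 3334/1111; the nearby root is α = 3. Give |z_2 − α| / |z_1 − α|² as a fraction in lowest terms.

z_1 − α = 34/11 − 3 = 1/11, so |z_1 − α| = 1/11.
z_2 − α = 3334/1111 − 3 = 1/1111, so |z_2 − α| = 1/1111.
|z_1 − α|² = 1/121.
Ratio = (1/1111) / (1/121) = 11/101.

11/101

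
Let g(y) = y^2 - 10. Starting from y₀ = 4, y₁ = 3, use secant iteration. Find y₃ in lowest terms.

g(4) = 6, g(3) = -1. y₂ = 3 - (-1)·(3 - 4)/((-1) - 6) = 22/7.
g(3) = -1, g(22/7) = -6/49. y₃ = (22/7) - (-6/49)·((22/7) - 3)/((-6/49) - (-1)) = 136/43.

136/43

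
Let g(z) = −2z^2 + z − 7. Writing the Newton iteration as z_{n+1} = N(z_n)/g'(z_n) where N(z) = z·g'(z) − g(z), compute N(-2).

g'(z) = −4z + 1.
N(z) = z·g'(z) − g(z) = z·(−4z + 1) − (−2z^2 + z − 7) = −2z^2 + 7.
N(-2) = −1.

−1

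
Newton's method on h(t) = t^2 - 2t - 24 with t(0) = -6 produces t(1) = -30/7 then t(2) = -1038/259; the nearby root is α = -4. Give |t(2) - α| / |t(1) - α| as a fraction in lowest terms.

t(1) - α = -30/7 - (-4) = -30/7 + 4 = -2/7, so |t(1) - α| = 2/7.
t(2) - α = -1038/259 - (-4) = -1038/259 + 4 = -2/259, so |t(2) - α| = 2/259.
Ratio = (2/259) / (2/7) = 1/37.

1/37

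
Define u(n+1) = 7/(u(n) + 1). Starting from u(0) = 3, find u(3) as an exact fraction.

u(1) = 7/(3 + 1) = 7/4.
u(2) = 7/(7/4 + 1) = 28/11.
u(3) = 7/(28/11 + 1) = 77/39.

77/39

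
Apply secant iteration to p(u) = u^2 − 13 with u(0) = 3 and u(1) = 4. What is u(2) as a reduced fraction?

25/7

p(3) = −4, p(4) = 3. u(2) = 4 − 3·(4 − 3)/(3 − (−4)) = 25/7.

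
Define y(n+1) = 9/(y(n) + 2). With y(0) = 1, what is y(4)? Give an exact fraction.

171/83

y(1) = 9/(1 + 2) = 3.
y(2) = 9/(3 + 2) = 9/5.
y(3) = 9/(9/5 + 2) = 45/19.
y(4) = 9/(45/19 + 2) = 171/83.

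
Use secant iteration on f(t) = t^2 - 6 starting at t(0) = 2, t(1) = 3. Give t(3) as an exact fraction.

f(2) = -2, f(3) = 3. t(2) = 3 - 3·(3 - 2)/(3 - (-2)) = 12/5.
f(3) = 3, f(12/5) = -6/25. t(3) = (12/5) - (-6/25)·((12/5) - 3)/((-6/25) - 3) = 22/9.

22/9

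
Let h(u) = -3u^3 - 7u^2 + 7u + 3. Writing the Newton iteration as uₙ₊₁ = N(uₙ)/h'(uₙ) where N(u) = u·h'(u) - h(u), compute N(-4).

h'(u) = -9u^2 - 14u + 7.
N(u) = u·h'(u) - h(u) = u·(-9u^2 - 14u + 7) - (-3u^3 - 7u^2 + 7u + 3) = -6u^3 - 7u^2 - 3.
N(-4) = 269.

269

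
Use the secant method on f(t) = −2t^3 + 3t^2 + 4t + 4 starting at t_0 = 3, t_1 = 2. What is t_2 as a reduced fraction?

46/19

f(3) = −11, f(2) = 8. t_2 = 2 − 8·(2 − 3)/(8 − (−11)) = 46/19.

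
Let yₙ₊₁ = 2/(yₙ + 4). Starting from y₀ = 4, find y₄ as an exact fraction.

y₁ = 2/(4 + 4) = 1/4.
y₂ = 2/(1/4 + 4) = 8/17.
y₃ = 2/(8/17 + 4) = 17/38.
y₄ = 2/(17/38 + 4) = 76/169.

76/169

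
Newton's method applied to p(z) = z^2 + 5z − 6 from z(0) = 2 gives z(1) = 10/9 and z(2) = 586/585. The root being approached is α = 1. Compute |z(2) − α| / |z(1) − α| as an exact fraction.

1/65

z(1) − α = 10/9 − 1 = 1/9, so |z(1) − α| = 1/9.
z(2) − α = 586/585 − 1 = 1/585, so |z(2) − α| = 1/585.
Ratio = (1/585) / (1/9) = 1/65.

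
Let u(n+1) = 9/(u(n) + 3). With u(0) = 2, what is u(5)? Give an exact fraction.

63/34

u(1) = 9/(2 + 3) = 9/5.
u(2) = 9/(9/5 + 3) = 15/8.
u(3) = 9/(15/8 + 3) = 24/13.
u(4) = 9/(24/13 + 3) = 13/7.
u(5) = 9/(13/7 + 3) = 63/34.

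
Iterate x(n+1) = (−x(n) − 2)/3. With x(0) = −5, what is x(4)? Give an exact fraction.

−5/9

x(1) = (−(−5) − 2)/3 = 1.
x(2) = (−1 − 2)/3 = −1.
x(3) = (−(−1) − 2)/3 = −1/3.
x(4) = (−(−1/3) − 2)/3 = −5/9.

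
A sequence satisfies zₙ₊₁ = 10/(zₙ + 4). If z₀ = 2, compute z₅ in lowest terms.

z₁ = 10/(2 + 4) = 5/3.
z₂ = 10/(5/3 + 4) = 30/17.
z₃ = 10/(30/17 + 4) = 85/49.
z₄ = 10/(85/49 + 4) = 490/281.
z₅ = 10/(490/281 + 4) = 1405/807.

1405/807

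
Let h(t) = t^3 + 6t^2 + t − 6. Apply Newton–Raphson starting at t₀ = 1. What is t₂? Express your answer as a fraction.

3055/3532

h'(t) = 3t^2 + 12t + 1.
h(1) = 2, h'(1) = 16, so t₁ = 1 − 2/16 = 7/8.
h(7/8) = 71/512, h'(7/8) = 883/64, so t₂ = (7/8) − (71/512)/(883/64) = 3055/3532.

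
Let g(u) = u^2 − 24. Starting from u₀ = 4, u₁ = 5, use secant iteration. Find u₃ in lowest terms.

436/89

g(4) = −8, g(5) = 1. u₂ = 5 − 1·(5 − 4)/(1 − (−8)) = 44/9.
g(5) = 1, g(44/9) = −8/81. u₃ = (44/9) − (−8/81)·((44/9) − 5)/((−8/81) − 1) = 436/89.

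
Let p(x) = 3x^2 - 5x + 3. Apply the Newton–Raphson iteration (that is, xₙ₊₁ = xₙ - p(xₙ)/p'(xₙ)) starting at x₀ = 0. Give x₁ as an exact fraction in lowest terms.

p'(x) = 6x - 5.
p(0) = 3, p'(0) = -5, so x₁ = 0 - 3/(-5) = 3/5.

3/5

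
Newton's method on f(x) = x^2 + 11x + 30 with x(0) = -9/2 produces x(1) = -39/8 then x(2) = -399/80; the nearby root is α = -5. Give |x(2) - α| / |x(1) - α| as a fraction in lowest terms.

1/10

x(1) - α = -39/8 - (-5) = -39/8 + 5 = 1/8, so |x(1) - α| = 1/8.
x(2) - α = -399/80 - (-5) = -399/80 + 5 = 1/80, so |x(2) - α| = 1/80.
Ratio = (1/80) / (1/8) = 1/10.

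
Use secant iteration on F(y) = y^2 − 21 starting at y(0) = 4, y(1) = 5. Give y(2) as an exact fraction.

F(4) = −5, F(5) = 4. y(2) = 5 − 4·(5 − 4)/(4 − (−5)) = 41/9.

41/9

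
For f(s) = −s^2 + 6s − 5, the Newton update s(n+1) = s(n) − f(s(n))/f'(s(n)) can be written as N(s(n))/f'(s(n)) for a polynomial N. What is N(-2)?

1

f'(s) = −2s + 6.
N(s) = s·f'(s) − f(s) = s·(−2s + 6) − (−s^2 + 6s − 5) = −s^2 + 5.
N(-2) = 1.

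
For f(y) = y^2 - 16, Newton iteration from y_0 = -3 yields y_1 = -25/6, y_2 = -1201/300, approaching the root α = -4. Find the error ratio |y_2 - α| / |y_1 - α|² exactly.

3/25

y_1 - α = -25/6 - (-4) = -25/6 + 4 = -1/6, so |y_1 - α| = 1/6.
y_2 - α = -1201/300 - (-4) = -1201/300 + 4 = -1/300, so |y_2 - α| = 1/300.
|y_1 - α|² = 1/36.
Ratio = (1/300) / (1/36) = 3/25.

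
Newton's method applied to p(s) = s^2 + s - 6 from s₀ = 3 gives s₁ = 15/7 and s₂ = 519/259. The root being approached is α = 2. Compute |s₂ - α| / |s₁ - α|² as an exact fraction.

s₁ - α = 15/7 - 2 = 1/7, so |s₁ - α| = 1/7.
s₂ - α = 519/259 - 2 = 1/259, so |s₂ - α| = 1/259.
|s₁ - α|² = 1/49.
Ratio = (1/259) / (1/49) = 7/37.

7/37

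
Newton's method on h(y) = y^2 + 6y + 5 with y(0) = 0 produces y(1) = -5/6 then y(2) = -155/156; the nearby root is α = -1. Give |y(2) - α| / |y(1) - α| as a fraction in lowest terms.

y(1) - α = -5/6 - (-1) = -5/6 + 1 = 1/6, so |y(1) - α| = 1/6.
y(2) - α = -155/156 - (-1) = -155/156 + 1 = 1/156, so |y(2) - α| = 1/156.
Ratio = (1/156) / (1/6) = 1/26.

1/26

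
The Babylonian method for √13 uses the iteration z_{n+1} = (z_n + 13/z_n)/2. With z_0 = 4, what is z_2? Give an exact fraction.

1673/464

z_1 = (4 + 13/4)/2 = 29/8.
z_2 = (29/8 + 13/(29/8))/2 = 1673/464.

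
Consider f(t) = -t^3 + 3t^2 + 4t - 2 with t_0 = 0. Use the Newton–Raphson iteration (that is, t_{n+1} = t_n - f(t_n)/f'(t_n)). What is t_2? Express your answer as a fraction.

2/5

f'(t) = -3t^2 + 6t + 4.
f(0) = -2, f'(0) = 4, so t_1 = 0 - (-2)/4 = 1/2.
f(1/2) = 5/8, f'(1/2) = 25/4, so t_2 = (1/2) - (5/8)/(25/4) = 2/5.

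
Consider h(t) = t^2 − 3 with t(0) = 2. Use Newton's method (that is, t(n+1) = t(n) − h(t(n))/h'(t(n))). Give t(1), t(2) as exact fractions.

h'(t) = 2t.
h(2) = 1, h'(2) = 4, so t(1) = 2 − 1/4 = 7/4.
h(7/4) = 1/16, h'(7/4) = 7/2, so t(2) = (7/4) − (1/16)/(7/2) = 97/56.

t(1) = 7/4, t(2) = 97/56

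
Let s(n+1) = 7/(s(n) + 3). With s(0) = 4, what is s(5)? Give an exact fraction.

595/388

s(1) = 7/(4 + 3) = 1.
s(2) = 7/(1 + 3) = 7/4.
s(3) = 7/(7/4 + 3) = 28/19.
s(4) = 7/(28/19 + 3) = 133/85.
s(5) = 7/(133/85 + 3) = 595/388.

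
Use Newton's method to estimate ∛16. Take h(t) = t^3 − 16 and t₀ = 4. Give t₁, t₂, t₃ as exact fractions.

h'(t) = 3t^2.
h(4) = 48, h'(4) = 48, so t₁ = 4 − 48/48 = 3.
h(3) = 11, h'(3) = 27, so t₂ = 3 − 11/27 = 70/27.
h(70/27) = 28072/19683, h'(70/27) = 4900/243, so t₃ = (70/27) − (28072/19683)/(4900/243) = 250232/99225.

t₁ = 3, t₂ = 70/27, t₃ = 250232/99225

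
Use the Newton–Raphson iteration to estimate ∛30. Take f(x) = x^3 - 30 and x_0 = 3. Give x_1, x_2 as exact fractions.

x_1 = 28/9, x_2 = 32887/10584

f'(x) = 3x^2.
f(3) = -3, f'(3) = 27, so x_1 = 3 - (-3)/27 = 28/9.
f(28/9) = 82/729, f'(28/9) = 784/27, so x_2 = (28/9) - (82/729)/(784/27) = 32887/10584.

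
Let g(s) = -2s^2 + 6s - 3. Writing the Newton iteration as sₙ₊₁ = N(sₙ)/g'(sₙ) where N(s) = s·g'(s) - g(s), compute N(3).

-15

g'(s) = -4s + 6.
N(s) = s·g'(s) - g(s) = s·(-4s + 6) - (-2s^2 + 6s - 3) = -2s^2 + 3.
N(3) = -15.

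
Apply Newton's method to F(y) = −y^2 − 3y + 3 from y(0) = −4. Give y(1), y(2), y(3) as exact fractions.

F'(y) = −2y − 3.
F(−4) = −1, F'(−4) = 5, so y(1) = (−4) − (−1)/5 = −19/5.
F(−19/5) = −1/25, F'(−19/5) = 23/5, so y(2) = (−19/5) − (−1/25)/(23/5) = −436/115.
F(−436/115) = −1/13225, F'(−436/115) = 527/115, so y(3) = (−436/115) − (−1/13225)/(527/115) = −229771/60605.

y(1) = −19/5, y(2) = −436/115, y(3) = −229771/60605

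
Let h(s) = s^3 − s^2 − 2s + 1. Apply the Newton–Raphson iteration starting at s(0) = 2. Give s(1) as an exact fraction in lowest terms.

11/6

h'(s) = 3s^2 − 2s − 2.
h(2) = 1, h'(2) = 6, so s(1) = 2 − 1/6 = 11/6.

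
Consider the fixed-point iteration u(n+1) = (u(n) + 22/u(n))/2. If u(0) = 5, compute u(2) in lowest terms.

4409/940

u(1) = (5 + 22/5)/2 = 47/10.
u(2) = (47/10 + 22/(47/10))/2 = 4409/940.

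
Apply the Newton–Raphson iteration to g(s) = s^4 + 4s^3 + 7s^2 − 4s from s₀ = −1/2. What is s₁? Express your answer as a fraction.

−15/136

g'(s) = 4s^3 + 12s^2 + 14s − 4.
g(−1/2) = 53/16, g'(−1/2) = −17/2, so s₁ = (−1/2) − (53/16)/(−17/2) = −15/136.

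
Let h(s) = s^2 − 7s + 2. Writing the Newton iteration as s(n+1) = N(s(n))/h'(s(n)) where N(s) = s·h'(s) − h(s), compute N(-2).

2

h'(s) = 2s − 7.
N(s) = s·h'(s) − h(s) = s·(2s − 7) − (s^2 − 7s + 2) = s^2 − 2.
N(-2) = 2.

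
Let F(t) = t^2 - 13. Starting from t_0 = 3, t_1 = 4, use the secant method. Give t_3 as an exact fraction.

191/53

F(3) = -4, F(4) = 3. t_2 = 4 - 3·(4 - 3)/(3 - (-4)) = 25/7.
F(4) = 3, F(25/7) = -12/49. t_3 = (25/7) - (-12/49)·((25/7) - 4)/((-12/49) - 3) = 191/53.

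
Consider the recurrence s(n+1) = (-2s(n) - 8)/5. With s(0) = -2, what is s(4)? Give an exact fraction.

-728/625

s(1) = (-2·(-2) - 8)/5 = -4/5.
s(2) = (-2·(-4/5) - 8)/5 = -32/25.
s(3) = (-2·(-32/25) - 8)/5 = -136/125.
s(4) = (-2·(-136/125) - 8)/5 = -728/625.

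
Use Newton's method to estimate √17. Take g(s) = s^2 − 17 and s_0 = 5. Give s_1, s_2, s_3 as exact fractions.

s_1 = 21/5, s_2 = 433/105, s_3 = 187457/45465

g'(s) = 2s.
g(5) = 8, g'(5) = 10, so s_1 = 5 − 8/10 = 21/5.
g(21/5) = 16/25, g'(21/5) = 42/5, so s_2 = (21/5) − (16/25)/(42/5) = 433/105.
g(433/105) = 64/11025, g'(433/105) = 866/105, so s_3 = (433/105) − (64/11025)/(866/105) = 187457/45465.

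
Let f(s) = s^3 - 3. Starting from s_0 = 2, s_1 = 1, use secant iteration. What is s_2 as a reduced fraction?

9/7

f(2) = 5, f(1) = -2. s_2 = 1 - (-2)·(1 - 2)/((-2) - 5) = 9/7.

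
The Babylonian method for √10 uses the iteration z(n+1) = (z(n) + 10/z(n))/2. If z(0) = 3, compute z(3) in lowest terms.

z(1) = (3 + 10/3)/2 = 19/6.
z(2) = (19/6 + 10/(19/6))/2 = 721/228.
z(3) = (721/228 + 10/(721/228))/2 = 1039681/328776.

1039681/328776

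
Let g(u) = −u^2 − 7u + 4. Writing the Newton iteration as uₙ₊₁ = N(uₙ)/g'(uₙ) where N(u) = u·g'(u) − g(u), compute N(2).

−8

g'(u) = −2u − 7.
N(u) = u·g'(u) − g(u) = u·(−2u − 7) − (−u^2 − 7u + 4) = −u^2 − 4.
N(2) = −8.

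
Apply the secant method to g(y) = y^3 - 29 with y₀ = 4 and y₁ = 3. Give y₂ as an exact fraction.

g(4) = 35, g(3) = -2. y₂ = 3 - (-2)·(3 - 4)/((-2) - 35) = 113/37.

113/37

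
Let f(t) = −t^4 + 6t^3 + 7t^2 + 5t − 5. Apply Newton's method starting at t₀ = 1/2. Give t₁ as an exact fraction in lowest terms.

f'(t) = −4t^3 + 18t^2 + 14t + 5.
f(1/2) = −1/16, f'(1/2) = 16, so t₁ = (1/2) − (−1/16)/16 = 129/256.

129/256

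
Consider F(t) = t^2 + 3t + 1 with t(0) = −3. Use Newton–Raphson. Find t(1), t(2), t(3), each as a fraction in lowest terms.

F'(t) = 2t + 3.
F(−3) = 1, F'(−3) = −3, so t(1) = (−3) − 1/(−3) = −8/3.
F(−8/3) = 1/9, F'(−8/3) = −7/3, so t(2) = (−8/3) − (1/9)/(−7/3) = −55/21.
F(−55/21) = 1/441, F'(−55/21) = −47/21, so t(3) = (−55/21) − (1/441)/(−47/21) = −2584/987.

t(1) = −8/3, t(2) = −55/21, t(3) = −2584/987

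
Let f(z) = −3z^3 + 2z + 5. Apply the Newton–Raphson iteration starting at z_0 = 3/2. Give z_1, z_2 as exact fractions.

f'(z) = −9z^2 + 2.
f(3/2) = −17/8, f'(3/2) = −73/4, so z_1 = (3/2) − (−17/8)/(−73/4) = 101/73.
f(101/73) = −69360/389017, f'(101/73) = −81151/5329, so z_2 = (101/73) − (−69360/389017)/(−81151/5329) = 8126891/5924023.

z_1 = 101/73, z_2 = 8126891/5924023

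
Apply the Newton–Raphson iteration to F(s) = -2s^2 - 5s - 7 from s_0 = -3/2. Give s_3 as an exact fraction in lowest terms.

F'(s) = -4s - 5.
F(-3/2) = -4, F'(-3/2) = 1, so s_1 = (-3/2) - (-4)/1 = 5/2.
F(5/2) = -32, F'(5/2) = -15, so s_2 = (5/2) - (-32)/(-15) = 11/30.
F(11/30) = -2048/225, F'(11/30) = -97/15, so s_3 = (11/30) - (-2048/225)/(-97/15) = -3029/2910.

-3029/2910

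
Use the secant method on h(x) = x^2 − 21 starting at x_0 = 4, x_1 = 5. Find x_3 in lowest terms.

197/43

h(4) = −5, h(5) = 4. x_2 = 5 − 4·(5 − 4)/(4 − (−5)) = 41/9.
h(5) = 4, h(41/9) = −20/81. x_3 = (41/9) − (−20/81)·((41/9) − 5)/((−20/81) − 4) = 197/43.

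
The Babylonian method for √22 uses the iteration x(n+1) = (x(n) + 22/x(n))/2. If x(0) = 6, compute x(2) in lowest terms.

x(1) = (6 + 22/6)/2 = 29/6.
x(2) = (29/6 + 22/(29/6))/2 = 1633/348.

1633/348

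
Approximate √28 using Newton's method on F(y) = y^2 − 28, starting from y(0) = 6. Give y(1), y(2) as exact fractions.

F'(y) = 2y.
F(6) = 8, F'(6) = 12, so y(1) = 6 − 8/12 = 16/3.
F(16/3) = 4/9, F'(16/3) = 32/3, so y(2) = (16/3) − (4/9)/(32/3) = 127/24.

y(1) = 16/3, y(2) = 127/24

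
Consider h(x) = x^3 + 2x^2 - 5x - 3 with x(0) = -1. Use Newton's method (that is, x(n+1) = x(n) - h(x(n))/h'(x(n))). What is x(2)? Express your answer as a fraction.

-13/25

h'(x) = 3x^2 + 4x - 5.
h(-1) = 3, h'(-1) = -6, so x(1) = (-1) - 3/(-6) = -1/2.
h(-1/2) = -1/8, h'(-1/2) = -25/4, so x(2) = (-1/2) - (-1/8)/(-25/4) = -13/25.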